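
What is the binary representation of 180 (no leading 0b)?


180 = 10110100 in binary

10110100


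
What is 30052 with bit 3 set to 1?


30052 | (1 << 3) = 30052 | 8 = 30060

30060


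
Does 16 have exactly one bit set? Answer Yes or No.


0b10000. Only one bit set => Yes

Yes


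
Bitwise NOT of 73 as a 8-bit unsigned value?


~0b1001001 = 0b10110110 = 182 (8-bit unsigned)

182


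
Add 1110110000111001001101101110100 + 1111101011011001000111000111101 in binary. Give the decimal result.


1110110000111001001101101110100 + 1111101011011001000111000111101 = 11110011100010010010100110110001 = 4085852593

4085852593


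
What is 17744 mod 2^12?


17744 & 4095 = 1360

1360


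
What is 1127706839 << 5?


0b1000011001101110111000011010111 << 5 = 0b100001100110111011100001101011100000 = 36086618848

36086618848


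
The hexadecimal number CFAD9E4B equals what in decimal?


CFAD9E4B hex = 3484261963 decimal

3484261963


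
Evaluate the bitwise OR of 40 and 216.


0b101000 | 0b11011000 = 0b11111000 = 248

248


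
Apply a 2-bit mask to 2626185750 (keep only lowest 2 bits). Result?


2626185750 & 3 = 2

2


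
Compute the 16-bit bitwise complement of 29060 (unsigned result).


~0b111000110000100 = 0b1000111001111011 = 36475 (16-bit unsigned)

36475


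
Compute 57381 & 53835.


0b1110000000100101 & 0b1101001001001011 = 0b1100000000000001 = 49153

49153


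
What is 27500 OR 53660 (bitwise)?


0b110101101101100 | 0b1101000110011100 = 0b1111101111111100 = 64508

64508


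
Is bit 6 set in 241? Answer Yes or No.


0b11110001, bit 6 = 1. Yes

Yes


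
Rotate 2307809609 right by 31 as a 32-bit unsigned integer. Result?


Rotate 0b10001001100011100110000101001001 right by 31 (32-bit) = 0b10011000111001100001010010011 = 320651923

320651923


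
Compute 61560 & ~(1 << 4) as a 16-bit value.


61560 & ~(1 << 4) = 61544

61544


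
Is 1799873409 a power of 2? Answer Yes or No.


0b1101011010001111110001110000001. Multiple bits set => No

No


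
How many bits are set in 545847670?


0b100000100010001111100101110110 has 14 set bits

14


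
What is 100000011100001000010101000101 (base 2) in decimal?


100000011100001000010101000101 in decimal = 544245061

544245061


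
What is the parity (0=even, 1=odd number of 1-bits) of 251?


0b11111011 has 7 ones => parity 1

1


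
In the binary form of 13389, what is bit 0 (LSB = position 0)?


0b11010001001101, position 0 = 1

1


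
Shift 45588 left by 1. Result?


0b1011001000010100 << 1 = 0b10110010000101000 = 91176

91176


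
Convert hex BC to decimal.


BC hex = 188 decimal

188


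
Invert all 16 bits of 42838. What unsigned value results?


42838 ^ 65535 = 22697

22697


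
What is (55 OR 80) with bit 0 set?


Step 1: 55 | 80 = 119
Step 2: 119 | (1 << 0) = 119 | 1 = 119

119


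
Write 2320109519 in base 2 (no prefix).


2320109519 = 10001010010010100000111111001111 in binary

10001010010010100000111111001111


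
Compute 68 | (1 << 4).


68 | (1 << 4) = 68 | 16 = 84

84


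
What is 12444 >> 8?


0b11000010011100 >> 8 = 0b110000 = 48

48


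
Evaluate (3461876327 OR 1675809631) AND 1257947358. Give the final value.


Step 1: 3461876327 | 1675809631 = 4026194815
Step 2: 4026194815 & 1257947358 = 1257947230

1257947230


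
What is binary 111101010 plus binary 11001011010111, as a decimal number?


111101010 + 11001011010111 = 11010011000001 = 13505

13505


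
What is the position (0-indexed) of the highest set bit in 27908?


0b110110100000100. Highest set bit at position 14

14


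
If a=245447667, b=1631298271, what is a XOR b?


245447667 ^ 1631298271 = 1872402732

1872402732


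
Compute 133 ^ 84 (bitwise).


0b10000101 ^ 0b1010100 = 0b11010001 = 209

209


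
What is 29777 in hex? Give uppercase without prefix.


29777 = 7451 hex

7451


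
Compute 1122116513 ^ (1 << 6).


1122116513 ^ (1 << 6) = 1122116513 ^ 64 = 1122116577

1122116577


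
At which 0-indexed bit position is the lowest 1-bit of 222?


0b11011110. Lowest set bit at position 1

1


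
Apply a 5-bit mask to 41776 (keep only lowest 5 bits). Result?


41776 & 31 = 16

16


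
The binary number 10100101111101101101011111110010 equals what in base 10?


10100101111101101101011111110010 in decimal = 2784417778

2784417778


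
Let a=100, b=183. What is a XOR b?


100 ^ 183 = 211

211


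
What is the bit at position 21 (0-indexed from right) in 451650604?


0b11010111010111010010000101100, position 21 = 1

1


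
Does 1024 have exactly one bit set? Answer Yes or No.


0b10000000000. Only one bit set => Yes

Yes


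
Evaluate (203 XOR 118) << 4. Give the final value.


Step 1: 203 ^ 118 = 189
Step 2: 189 << 4 = 3024

3024


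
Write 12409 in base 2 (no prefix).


12409 = 11000001111001 in binary

11000001111001


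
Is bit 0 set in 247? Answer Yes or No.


0b11110111, bit 0 = 1. Yes

Yes


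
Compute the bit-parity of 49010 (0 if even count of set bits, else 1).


0b1011111101110010 has 11 ones => parity 1

1


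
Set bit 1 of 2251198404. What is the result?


2251198404 | (1 << 1) = 2251198404 | 2 = 2251198406

2251198406


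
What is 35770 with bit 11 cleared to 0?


35770 & ~(1 << 11) = 33722

33722


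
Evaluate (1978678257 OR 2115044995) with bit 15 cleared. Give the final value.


Step 1: 1978678257 | 2115044995 = 2146516979
Step 2: 2146516979 & ~(1 << 15) = 2146516979

2146516979


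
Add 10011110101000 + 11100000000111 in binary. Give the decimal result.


10011110101000 + 11100000000111 = 101111110101111 = 24495

24495


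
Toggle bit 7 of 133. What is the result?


133 ^ (1 << 7) = 133 ^ 128 = 5

5


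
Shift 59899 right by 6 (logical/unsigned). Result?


0b1110100111111011 >> 6 = 0b1110100111 = 935

935


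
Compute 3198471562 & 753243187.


0b10111110101001001100110110001010 & 0b101100111001011001010000110011 = 0b101100101001001000010000000010 = 748979202

748979202


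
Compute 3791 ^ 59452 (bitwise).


0b111011001111 ^ 0b1110100000111100 = 0b1110011011110011 = 59123

59123


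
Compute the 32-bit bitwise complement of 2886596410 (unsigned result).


~0b10101100000011011111011100111010 = 0b1010011111100100000100011000101 = 1408370885 (32-bit unsigned)

1408370885


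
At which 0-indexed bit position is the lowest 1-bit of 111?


0b1101111. Lowest set bit at position 0

0


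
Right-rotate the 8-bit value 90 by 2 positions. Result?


Rotate 0b1011010 right by 2 (8-bit) = 0b10010110 = 150

150


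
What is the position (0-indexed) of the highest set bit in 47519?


0b1011100110011111. Highest set bit at position 15

15


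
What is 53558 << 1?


0b1101000100110110 << 1 = 0b11010001001101100 = 107116

107116


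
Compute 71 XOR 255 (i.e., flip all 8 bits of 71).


71 ^ 255 = 184

184


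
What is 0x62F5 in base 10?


62F5 hex = 25333 decimal

25333


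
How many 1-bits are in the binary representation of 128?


0b10000000 has 1 set bits

1


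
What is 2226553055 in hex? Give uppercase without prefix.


2226553055 = 84B680DF hex

84B680DF


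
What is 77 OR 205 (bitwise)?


0b1001101 | 0b11001101 = 0b11001101 = 205

205


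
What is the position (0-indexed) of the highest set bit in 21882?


0b101010101111010. Highest set bit at position 14

14


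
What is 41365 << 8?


0b1010000110010101 << 8 = 0b101000011001010100000000 = 10589440

10589440


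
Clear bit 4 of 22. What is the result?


22 & ~(1 << 4) = 6

6


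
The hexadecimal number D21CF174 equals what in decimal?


D21CF174 hex = 3525112180 decimal

3525112180


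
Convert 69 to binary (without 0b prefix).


69 = 1000101 in binary

1000101


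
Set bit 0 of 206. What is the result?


206 | (1 << 0) = 206 | 1 = 207

207


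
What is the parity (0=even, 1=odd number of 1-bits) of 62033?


0b1111001001010001 has 8 ones => parity 0

0


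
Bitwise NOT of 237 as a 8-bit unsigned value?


~0b11101101 = 0b10010 = 18 (8-bit unsigned)

18


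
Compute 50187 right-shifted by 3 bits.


0b1100010000001011 >> 3 = 0b1100010000001 = 6273

6273


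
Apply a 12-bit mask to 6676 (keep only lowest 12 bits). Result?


6676 & 4095 = 2580

2580


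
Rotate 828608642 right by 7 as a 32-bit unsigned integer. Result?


Rotate 0b110001011000111001000010000010 right by 7 (32-bit) = 0b100011000101100011100100001 = 73582369

73582369


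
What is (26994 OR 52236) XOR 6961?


Step 1: 26994 | 52236 = 60798
Step 2: 60798 ^ 6961 = 63055

63055


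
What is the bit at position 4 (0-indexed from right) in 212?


0b11010100, position 4 = 1

1


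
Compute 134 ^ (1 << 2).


134 ^ (1 << 2) = 134 ^ 4 = 130

130


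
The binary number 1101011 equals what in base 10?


1101011 in decimal = 107

107


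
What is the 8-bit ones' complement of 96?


96 ^ 255 = 159

159


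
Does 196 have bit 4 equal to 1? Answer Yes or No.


0b11000100, bit 4 = 0. No

No


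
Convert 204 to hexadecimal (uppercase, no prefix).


204 = CC hex

CC


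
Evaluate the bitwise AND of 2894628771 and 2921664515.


0b10101100100010001000011110100011 & 0b10101110001001010001000000000011 = 0b10101100000000000000000000000011 = 2885681155

2885681155


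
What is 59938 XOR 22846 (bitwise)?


0b1110101000100010 ^ 0b101100100111110 = 0b1011001100011100 = 45852

45852


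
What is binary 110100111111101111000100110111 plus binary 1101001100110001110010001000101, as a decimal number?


110100111111101111000100110111 + 1101001100110001110010001000101 = 10011110100101111101010101111100 = 2660750716

2660750716


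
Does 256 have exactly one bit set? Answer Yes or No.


0b100000000. Only one bit set => Yes

Yes


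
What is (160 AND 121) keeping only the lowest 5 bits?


Step 1: 160 & 121 = 32
Step 2: 32 & 31 = 0

0


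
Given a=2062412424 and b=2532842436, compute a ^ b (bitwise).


2062412424 ^ 2532842436 = 3960861004

3960861004


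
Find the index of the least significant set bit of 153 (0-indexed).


0b10011001. Lowest set bit at position 0

0


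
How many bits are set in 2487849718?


0b10010100010010011001001011110110 has 15 set bits

15


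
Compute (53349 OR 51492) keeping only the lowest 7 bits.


Step 1: 53349 | 51492 = 55653
Step 2: 55653 & 127 = 101

101


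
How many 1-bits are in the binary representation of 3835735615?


0b11100100101000001010111000111111 has 17 set bits

17


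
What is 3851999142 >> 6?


0b11100101100110001101011110100110 >> 6 = 0b11100101100110001101011110 = 60187486

60187486


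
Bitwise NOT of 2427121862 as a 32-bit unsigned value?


~0b10010000101010101111000011000110 = 0b1101111010101010000111100111001 = 1867845433 (32-bit unsigned)

1867845433


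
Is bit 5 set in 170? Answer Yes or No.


0b10101010, bit 5 = 1. Yes

Yes


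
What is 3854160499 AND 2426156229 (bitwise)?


0b11100101101110011101001001110011 & 0b10010000100111000011010011000101 = 0b10000000100110000001000001000001 = 2157449281

2157449281


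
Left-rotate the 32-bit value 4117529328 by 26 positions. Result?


Rotate 0b11110101011011001000001011110000 left by 26 (32-bit) = 0b11000011110101011011001000001011 = 3285561867

3285561867


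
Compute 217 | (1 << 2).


217 | (1 << 2) = 217 | 4 = 221

221


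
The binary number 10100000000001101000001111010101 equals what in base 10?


10100000000001101000001111010101 in decimal = 2684781525

2684781525


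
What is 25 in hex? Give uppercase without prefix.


25 = 19 hex

19


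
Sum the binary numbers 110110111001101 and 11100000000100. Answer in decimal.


110110111001101 + 11100000000100 = 1010010111010001 = 42449

42449


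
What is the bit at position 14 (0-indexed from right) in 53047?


0b1100111100110111, position 14 = 1

1


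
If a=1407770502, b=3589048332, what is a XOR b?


1407770502 ^ 3589048332 = 2248431498

2248431498


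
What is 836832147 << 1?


0b110001111000010000101110010011 << 1 = 0b1100011110000100001011100100110 = 1673664294

1673664294


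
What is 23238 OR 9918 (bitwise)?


0b101101011000110 | 0b10011010111110 = 0b111111011111110 = 32510

32510


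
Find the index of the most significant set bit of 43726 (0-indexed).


0b1010101011001110. Highest set bit at position 15

15


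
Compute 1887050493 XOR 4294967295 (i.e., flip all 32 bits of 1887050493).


1887050493 ^ 4294967295 = 2407916802

2407916802


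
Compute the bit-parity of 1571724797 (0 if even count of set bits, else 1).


0b1011101101011101001110111111101 has 22 ones => parity 0

0


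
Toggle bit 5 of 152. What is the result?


152 ^ (1 << 5) = 152 ^ 32 = 184

184


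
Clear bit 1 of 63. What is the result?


63 & ~(1 << 1) = 61

61


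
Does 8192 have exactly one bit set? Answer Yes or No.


0b10000000000000. Only one bit set => Yes

Yes


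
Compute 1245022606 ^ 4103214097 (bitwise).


0b1001010001101011000100110001110 ^ 0b11110100100100100001010000010001 = 0b10111110101001111001110110011111 = 3198655903

3198655903


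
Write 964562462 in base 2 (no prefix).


964562462 = 111001011111100000111000011110 in binary

111001011111100000111000011110


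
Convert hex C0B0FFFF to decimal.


C0B0FFFF hex = 3232825343 decimal

3232825343


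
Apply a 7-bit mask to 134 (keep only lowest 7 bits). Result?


134 & 127 = 6

6


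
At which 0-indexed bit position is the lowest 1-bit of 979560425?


0b111010011000101110011111101001. Lowest set bit at position 0

0


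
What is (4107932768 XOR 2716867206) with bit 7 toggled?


Step 1: 4107932768 ^ 2716867206 = 1428819686
Step 2: 1428819686 ^ (1 << 7) = 1428819686 ^ 128 = 1428819558

1428819558


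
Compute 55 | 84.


0b110111 | 0b1010100 = 0b1110111 = 119

119


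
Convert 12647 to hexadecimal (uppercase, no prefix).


12647 = 3167 hex

3167


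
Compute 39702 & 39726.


0b1001101100010110 & 0b1001101100101110 = 0b1001101100000110 = 39686

39686


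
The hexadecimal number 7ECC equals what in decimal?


7ECC hex = 32460 decimal

32460


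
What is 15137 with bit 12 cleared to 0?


15137 & ~(1 << 12) = 11041

11041


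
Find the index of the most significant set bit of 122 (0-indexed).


0b1111010. Highest set bit at position 6

6


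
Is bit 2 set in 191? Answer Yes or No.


0b10111111, bit 2 = 1. Yes

Yes


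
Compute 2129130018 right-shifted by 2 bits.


0b1111110111001111111001000100010 >> 2 = 0b11111101110011111110010001000 = 532282504

532282504


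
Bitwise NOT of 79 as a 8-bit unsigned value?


~0b1001111 = 0b10110000 = 176 (8-bit unsigned)

176


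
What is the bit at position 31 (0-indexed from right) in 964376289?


0b111001011110110011011011100001, position 31 = 0

0


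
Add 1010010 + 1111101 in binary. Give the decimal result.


1010010 + 1111101 = 11001111 = 207

207


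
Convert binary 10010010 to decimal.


10010010 in decimal = 146

146


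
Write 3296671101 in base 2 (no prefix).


3296671101 = 11000100011111110011010101111101 in binary

11000100011111110011010101111101


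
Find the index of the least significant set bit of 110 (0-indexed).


0b1101110. Lowest set bit at position 1

1


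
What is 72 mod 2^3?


72 & 7 = 0

0


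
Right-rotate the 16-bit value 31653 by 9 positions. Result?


Rotate 0b111101110100101 right by 9 (16-bit) = 0b1101001010111101 = 53949

53949


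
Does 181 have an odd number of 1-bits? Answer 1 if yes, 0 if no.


0b10110101 has 5 ones => parity 1

1


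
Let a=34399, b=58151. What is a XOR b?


34399 ^ 58151 = 25976

25976


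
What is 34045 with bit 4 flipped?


34045 ^ (1 << 4) = 34045 ^ 16 = 34029

34029


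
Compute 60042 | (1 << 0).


60042 | (1 << 0) = 60042 | 1 = 60043

60043


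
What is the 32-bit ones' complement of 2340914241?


2340914241 ^ 4294967295 = 1954053054

1954053054


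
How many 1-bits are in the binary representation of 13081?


0b11001100011001 has 7 set bits

7


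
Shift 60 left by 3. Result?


0b111100 << 3 = 0b111100000 = 480

480


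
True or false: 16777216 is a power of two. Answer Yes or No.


0b1000000000000000000000000. Only one bit set => Yes

Yes


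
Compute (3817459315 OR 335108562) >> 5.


Step 1: 3817459315 | 335108562 = 4093239283
Step 2: 4093239283 >> 5 = 127913727

127913727


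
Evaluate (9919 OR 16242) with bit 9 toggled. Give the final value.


Step 1: 9919 | 16242 = 16383
Step 2: 16383 ^ (1 << 9) = 16383 ^ 512 = 15871

15871


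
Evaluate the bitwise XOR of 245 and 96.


0b11110101 ^ 0b1100000 = 0b10010101 = 149

149


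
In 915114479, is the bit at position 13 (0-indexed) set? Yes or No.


0b110110100010111000100111101111, bit 13 = 0. No

No


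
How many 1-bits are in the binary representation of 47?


0b101111 has 5 set bits

5


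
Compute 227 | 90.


0b11100011 | 0b1011010 = 0b11111011 = 251

251


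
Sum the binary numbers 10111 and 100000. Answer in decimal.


10111 + 100000 = 110111 = 55

55


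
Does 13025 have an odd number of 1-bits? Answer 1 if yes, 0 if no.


0b11001011100001 has 7 ones => parity 1

1


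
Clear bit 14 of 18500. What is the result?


18500 & ~(1 << 14) = 2116

2116


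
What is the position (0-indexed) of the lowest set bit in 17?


0b10001. Lowest set bit at position 0

0


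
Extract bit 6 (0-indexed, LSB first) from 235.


0b11101011, position 6 = 1

1


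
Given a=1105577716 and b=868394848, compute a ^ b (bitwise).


1105577716 ^ 868394848 = 1915183508

1915183508


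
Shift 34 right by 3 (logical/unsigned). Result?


0b100010 >> 3 = 0b100 = 4

4


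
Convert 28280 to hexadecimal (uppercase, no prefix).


28280 = 6E78 hex

6E78


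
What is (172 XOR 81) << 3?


Step 1: 172 ^ 81 = 253
Step 2: 253 << 3 = 2024

2024


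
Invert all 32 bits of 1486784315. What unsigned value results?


1486784315 ^ 4294967295 = 2808182980

2808182980


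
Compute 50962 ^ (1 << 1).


50962 ^ (1 << 1) = 50962 ^ 2 = 50960

50960


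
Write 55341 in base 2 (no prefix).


55341 = 1101100000101101 in binary

1101100000101101


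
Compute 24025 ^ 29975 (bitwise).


0b101110111011001 ^ 0b111010100010111 = 0b10100011001110 = 10446

10446


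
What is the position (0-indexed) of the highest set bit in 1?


0b1. Highest set bit at position 0

0


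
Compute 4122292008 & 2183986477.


0b11110101101101010010111100101000 & 0b10000010001011001111110100101101 = 0b10000000001001000010110100101000 = 2149854504

2149854504


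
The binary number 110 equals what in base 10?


110 in decimal = 6

6


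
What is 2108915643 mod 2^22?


2108915643 & 4194303 = 3375035

3375035


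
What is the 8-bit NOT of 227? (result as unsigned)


~0b11100011 = 0b11100 = 28 (8-bit unsigned)

28


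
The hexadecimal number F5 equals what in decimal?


F5 hex = 245 decimal

245


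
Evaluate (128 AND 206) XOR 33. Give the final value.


Step 1: 128 & 206 = 128
Step 2: 128 ^ 33 = 161

161


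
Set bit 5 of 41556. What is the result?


41556 | (1 << 5) = 41556 | 32 = 41588

41588


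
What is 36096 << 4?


0b1000110100000000 << 4 = 0b10001101000000000000 = 577536

577536


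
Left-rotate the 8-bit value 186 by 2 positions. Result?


Rotate 0b10111010 left by 2 (8-bit) = 0b11101010 = 234

234


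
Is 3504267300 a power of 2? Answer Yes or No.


0b11010000110111101110000000100100. Multiple bits set => No

No


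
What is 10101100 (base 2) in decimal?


10101100 in decimal = 172

172


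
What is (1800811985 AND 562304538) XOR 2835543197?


Step 1: 1800811985 & 562304538 = 553915408
Step 2: 553915408 ^ 2835543197 = 2282152077

2282152077


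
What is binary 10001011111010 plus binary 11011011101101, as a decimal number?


10001011111010 + 11011011101101 = 101100111100111 = 23015

23015


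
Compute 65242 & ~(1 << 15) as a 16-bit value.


65242 & ~(1 << 15) = 32474

32474


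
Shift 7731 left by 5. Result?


0b1111000110011 << 5 = 0b111100011001100000 = 247392

247392


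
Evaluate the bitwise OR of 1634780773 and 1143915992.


0b1100001011100001100011001100101 | 0b1000100001011101100010111011000 = 0b1100101011111101100011111111101 = 1702807549

1702807549


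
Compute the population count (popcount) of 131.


0b10000011 has 3 set bits

3


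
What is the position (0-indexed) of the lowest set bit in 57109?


0b1101111100010101. Lowest set bit at position 0

0


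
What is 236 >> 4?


0b11101100 >> 4 = 0b1110 = 14

14


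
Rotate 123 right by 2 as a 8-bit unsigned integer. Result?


Rotate 0b1111011 right by 2 (8-bit) = 0b11011110 = 222

222


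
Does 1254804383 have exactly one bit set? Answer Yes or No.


0b1001010110010101100101110011111. Multiple bits set => No

No


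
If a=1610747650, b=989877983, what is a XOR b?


1610747650 ^ 989877983 = 1526880733

1526880733


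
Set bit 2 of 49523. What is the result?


49523 | (1 << 2) = 49523 | 4 = 49527

49527


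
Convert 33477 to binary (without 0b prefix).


33477 = 1000001011000101 in binary

1000001011000101


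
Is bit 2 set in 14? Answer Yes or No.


0b1110, bit 2 = 1. Yes

Yes


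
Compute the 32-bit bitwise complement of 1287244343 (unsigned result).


~0b1001100101110011100101000110111 = 0b10110011010001100011010111001000 = 3007722952 (32-bit unsigned)

3007722952


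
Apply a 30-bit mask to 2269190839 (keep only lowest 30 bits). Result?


2269190839 & 1073741823 = 121707191

121707191


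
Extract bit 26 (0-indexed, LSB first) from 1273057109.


0b1001011111000010100111101010101, position 26 = 0

0


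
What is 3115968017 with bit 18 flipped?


3115968017 ^ (1 << 18) = 3115968017 ^ 262144 = 3116230161

3116230161


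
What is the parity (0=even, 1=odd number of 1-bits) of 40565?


0b1001111001110101 has 10 ones => parity 0

0


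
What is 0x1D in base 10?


1D hex = 29 decimal

29


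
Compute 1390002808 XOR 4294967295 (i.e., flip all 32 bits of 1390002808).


1390002808 ^ 4294967295 = 2904964487

2904964487


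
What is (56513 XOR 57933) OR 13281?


Step 1: 56513 ^ 57933 = 16012
Step 2: 16012 | 13281 = 16365

16365


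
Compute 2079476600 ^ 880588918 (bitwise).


0b1111011111100100100101101111000 ^ 0b110100011111001011100001110110 = 0b1001111100011101111001100001110 = 1334768398

1334768398


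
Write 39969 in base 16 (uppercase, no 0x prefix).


39969 = 9C21 hex

9C21


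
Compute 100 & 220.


0b1100100 & 0b11011100 = 0b1000100 = 68

68


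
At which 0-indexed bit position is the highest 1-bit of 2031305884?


0b1111001000100110100010010011100. Highest set bit at position 30

30


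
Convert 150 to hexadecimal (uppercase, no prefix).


150 = 96 hex

96


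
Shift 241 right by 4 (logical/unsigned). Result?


0b11110001 >> 4 = 0b1111 = 15

15


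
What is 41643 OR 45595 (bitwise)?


0b1010001010101011 | 0b1011001000011011 = 0b1011001010111011 = 45755

45755


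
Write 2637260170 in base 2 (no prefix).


2637260170 = 10011101001100010110010110001010 in binary

10011101001100010110010110001010


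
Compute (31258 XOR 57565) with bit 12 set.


Step 1: 31258 ^ 57565 = 39623
Step 2: 39623 | (1 << 12) = 39623 | 4096 = 39623

39623


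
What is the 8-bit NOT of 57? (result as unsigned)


~0b111001 = 0b11000110 = 198 (8-bit unsigned)

198


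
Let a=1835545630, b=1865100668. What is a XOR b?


1835545630 ^ 1865100668 = 37951842

37951842


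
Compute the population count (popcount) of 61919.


0b1111000111011111 has 12 set bits

12


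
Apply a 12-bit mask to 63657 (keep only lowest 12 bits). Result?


63657 & 4095 = 2217

2217


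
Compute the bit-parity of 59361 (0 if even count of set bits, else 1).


0b1110011111100001 has 10 ones => parity 0

0


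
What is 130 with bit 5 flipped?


130 ^ (1 << 5) = 130 ^ 32 = 162

162


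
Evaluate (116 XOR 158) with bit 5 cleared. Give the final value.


Step 1: 116 ^ 158 = 234
Step 2: 234 & ~(1 << 5) = 202

202


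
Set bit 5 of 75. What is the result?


75 | (1 << 5) = 75 | 32 = 107

107


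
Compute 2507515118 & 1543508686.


0b10010101011101011010010011101110 & 0b1011100000000000001001011001110 = 0b10100000000000000000011001110 = 335544526

335544526


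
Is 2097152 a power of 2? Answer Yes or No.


0b1000000000000000000000. Only one bit set => Yes

Yes


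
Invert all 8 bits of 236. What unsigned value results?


236 ^ 255 = 19

19


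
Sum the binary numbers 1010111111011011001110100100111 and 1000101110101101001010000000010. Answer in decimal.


1010111111011011001110100100111 + 1000101110101101001010000000010 = 10011101110001000011000100101001 = 2646880553

2646880553


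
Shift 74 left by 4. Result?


0b1001010 << 4 = 0b10010100000 = 1184

1184


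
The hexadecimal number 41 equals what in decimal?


41 hex = 65 decimal

65


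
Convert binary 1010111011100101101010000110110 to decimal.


1010111011100101101010000110110 in decimal = 1467143222

1467143222


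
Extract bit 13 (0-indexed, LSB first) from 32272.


0b111111000010000, position 13 = 1

1


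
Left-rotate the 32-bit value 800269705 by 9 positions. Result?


Rotate 0b101111101100110010010110001001 left by 9 (32-bit) = 0b1100110010010110001001001011111 = 1716195935

1716195935


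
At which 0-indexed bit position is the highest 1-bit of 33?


0b100001. Highest set bit at position 5

5


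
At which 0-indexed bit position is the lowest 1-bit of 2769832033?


0b10100101000110000100100001100001. Lowest set bit at position 0

0


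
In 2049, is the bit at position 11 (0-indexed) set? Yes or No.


0b100000000001, bit 11 = 1. Yes

Yes


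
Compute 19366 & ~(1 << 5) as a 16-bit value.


19366 & ~(1 << 5) = 19334

19334


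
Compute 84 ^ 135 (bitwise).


0b1010100 ^ 0b10000111 = 0b11010011 = 211

211


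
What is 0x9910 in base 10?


9910 hex = 39184 decimal

39184


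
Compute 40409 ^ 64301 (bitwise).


0b1001110111011001 ^ 0b1111101100101101 = 0b110011011110100 = 26356

26356


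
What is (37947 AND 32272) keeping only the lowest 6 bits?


Step 1: 37947 & 32272 = 5136
Step 2: 5136 & 63 = 16

16


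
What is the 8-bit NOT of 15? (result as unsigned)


~0b1111 = 0b11110000 = 240 (8-bit unsigned)

240


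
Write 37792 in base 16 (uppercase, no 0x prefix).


37792 = 93A0 hex

93A0


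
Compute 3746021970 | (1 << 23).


3746021970 | (1 << 23) = 3746021970 | 8388608 = 3754410578

3754410578


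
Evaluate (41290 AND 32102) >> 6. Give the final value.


Step 1: 41290 & 32102 = 8514
Step 2: 8514 >> 6 = 133

133


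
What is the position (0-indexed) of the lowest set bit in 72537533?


0b100010100101101010110111101. Lowest set bit at position 0

0


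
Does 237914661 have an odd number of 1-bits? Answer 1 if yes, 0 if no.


0b1110001011100100101000100101 has 13 ones => parity 1

1


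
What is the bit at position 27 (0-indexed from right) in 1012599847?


0b111100010110110000110000100111, position 27 = 1

1


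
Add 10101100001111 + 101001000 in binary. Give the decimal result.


10101100001111 + 101001000 = 10110001010111 = 11351

11351


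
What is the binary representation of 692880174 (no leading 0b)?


692880174 = 101001010011001000001100101110 in binary

101001010011001000001100101110


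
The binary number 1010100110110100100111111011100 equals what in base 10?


1010100110110100100111111011100 in decimal = 1423593436

1423593436


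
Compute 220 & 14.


0b11011100 & 0b1110 = 0b1100 = 12

12


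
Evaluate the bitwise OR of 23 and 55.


0b10111 | 0b110111 = 0b110111 = 55

55


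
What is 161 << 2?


0b10100001 << 2 = 0b1010000100 = 644

644


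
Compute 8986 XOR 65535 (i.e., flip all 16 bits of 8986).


8986 ^ 65535 = 56549

56549


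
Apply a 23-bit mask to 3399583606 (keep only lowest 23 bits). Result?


3399583606 & 8388607 = 2197366

2197366


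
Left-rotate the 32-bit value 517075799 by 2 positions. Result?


Rotate 0b11110110100011111001101010111 left by 2 (32-bit) = 0b1111011010001111100110101011100 = 2068303196

2068303196


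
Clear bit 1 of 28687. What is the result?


28687 & ~(1 << 1) = 28685

28685


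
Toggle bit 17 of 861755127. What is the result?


861755127 ^ (1 << 17) = 861755127 ^ 131072 = 861886199

861886199


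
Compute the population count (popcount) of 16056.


0b11111010111000 has 9 set bits

9


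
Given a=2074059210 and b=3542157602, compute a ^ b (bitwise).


2074059210 ^ 3542157602 = 2831067368

2831067368


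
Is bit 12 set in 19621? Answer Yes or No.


0b100110010100101, bit 12 = 0. No

No


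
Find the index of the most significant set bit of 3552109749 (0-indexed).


0b11010011101110001110010010110101. Highest set bit at position 31

31


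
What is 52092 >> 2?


0b1100101101111100 >> 2 = 0b11001011011111 = 13023

13023


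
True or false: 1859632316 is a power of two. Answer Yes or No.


0b1101110110101111011110010111100. Multiple bits set => No

No


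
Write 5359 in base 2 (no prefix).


5359 = 1010011101111 in binary

1010011101111


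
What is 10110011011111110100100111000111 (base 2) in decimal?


10110011011111110100100111000111 in decimal = 3011463623

3011463623


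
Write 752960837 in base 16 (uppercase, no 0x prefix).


752960837 = 2CE14545 hex

2CE14545


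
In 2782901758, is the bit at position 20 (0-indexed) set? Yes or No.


0b10100101110111111011010111111110, bit 20 = 1. Yes

Yes


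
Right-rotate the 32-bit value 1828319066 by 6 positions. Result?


Rotate 0b1101100111110011110111101011010 right by 6 (32-bit) = 0b1101001101100111110011110111101 = 1773397949

1773397949


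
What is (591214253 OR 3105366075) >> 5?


Step 1: 591214253 | 3105366075 = 3141351103
Step 2: 3141351103 >> 5 = 98167221

98167221


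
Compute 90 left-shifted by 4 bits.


0b1011010 << 4 = 0b10110100000 = 1440

1440


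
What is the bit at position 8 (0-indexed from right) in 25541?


0b110001111000101, position 8 = 1

1


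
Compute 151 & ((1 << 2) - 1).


151 & 3 = 3

3


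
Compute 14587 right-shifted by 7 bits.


0b11100011111011 >> 7 = 0b1110001 = 113

113


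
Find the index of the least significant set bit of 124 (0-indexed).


0b1111100. Lowest set bit at position 2

2


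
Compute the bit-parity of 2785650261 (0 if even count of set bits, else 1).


0b10100110000010011010011001010101 has 14 ones => parity 0

0


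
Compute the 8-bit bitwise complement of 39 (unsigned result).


~0b100111 = 0b11011000 = 216 (8-bit unsigned)

216


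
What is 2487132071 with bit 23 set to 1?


2487132071 | (1 << 23) = 2487132071 | 8388608 = 2495520679

2495520679


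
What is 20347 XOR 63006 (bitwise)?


0b100111101111011 ^ 0b1111011000011110 = 0b1011100101100101 = 47461

47461


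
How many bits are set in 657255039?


0b100111001011001110101001111111 has 19 set bits

19


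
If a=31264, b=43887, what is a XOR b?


31264 ^ 43887 = 53583

53583


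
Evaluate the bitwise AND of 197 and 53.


0b11000101 & 0b110101 = 0b101 = 5

5


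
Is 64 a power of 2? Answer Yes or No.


0b1000000. Only one bit set => Yes

Yes


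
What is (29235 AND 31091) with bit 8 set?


Step 1: 29235 & 31091 = 28723
Step 2: 28723 | (1 << 8) = 28723 | 256 = 28979

28979


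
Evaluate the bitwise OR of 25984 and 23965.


0b110010110000000 | 0b101110110011101 = 0b111110110011101 = 32157

32157


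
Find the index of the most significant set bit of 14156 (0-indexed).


0b11011101001100. Highest set bit at position 13

13


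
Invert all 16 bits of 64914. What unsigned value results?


64914 ^ 65535 = 621

621


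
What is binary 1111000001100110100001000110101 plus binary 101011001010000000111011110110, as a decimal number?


1111000001100110100001000110101 + 101011001010000000111011110110 = 10100011010110110101000100101011 = 2740670763

2740670763


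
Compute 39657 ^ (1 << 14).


39657 ^ (1 << 14) = 39657 ^ 16384 = 56041

56041


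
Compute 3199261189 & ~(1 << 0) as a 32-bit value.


3199261189 & ~(1 << 0) = 3199261188

3199261188


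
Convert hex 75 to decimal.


75 hex = 117 decimal

117


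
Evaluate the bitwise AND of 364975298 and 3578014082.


0b10101110000010001010011000010 & 0b11010101010001000010100110000010 = 0b10101010000000000000010000010 = 356515970

356515970


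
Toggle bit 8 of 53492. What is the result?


53492 ^ (1 << 8) = 53492 ^ 256 = 53748

53748


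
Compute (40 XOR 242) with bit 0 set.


Step 1: 40 ^ 242 = 218
Step 2: 218 | (1 << 0) = 218 | 1 = 219

219


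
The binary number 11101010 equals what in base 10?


11101010 in decimal = 234

234


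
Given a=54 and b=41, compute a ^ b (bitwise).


54 ^ 41 = 31

31


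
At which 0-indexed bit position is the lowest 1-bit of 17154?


0b100001100000010. Lowest set bit at position 1

1


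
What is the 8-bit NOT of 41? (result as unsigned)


~0b101001 = 0b11010110 = 214 (8-bit unsigned)

214


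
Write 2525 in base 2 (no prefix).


2525 = 100111011101 in binary

100111011101


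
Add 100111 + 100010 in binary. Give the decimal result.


100111 + 100010 = 1001001 = 73

73


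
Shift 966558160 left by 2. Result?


0b111001100111001000000111010000 << 2 = 0b11100110011100100000011101000000 = 3866232640

3866232640


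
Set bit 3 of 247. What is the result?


247 | (1 << 3) = 247 | 8 = 255

255


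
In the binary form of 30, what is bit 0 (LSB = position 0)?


0b11110, position 0 = 0

0


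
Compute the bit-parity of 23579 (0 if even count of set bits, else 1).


0b101110000011011 has 8 ones => parity 0

0


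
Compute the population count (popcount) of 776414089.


0b101110010001110010001110001001 has 14 set bits

14


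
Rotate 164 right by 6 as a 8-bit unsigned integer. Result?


Rotate 0b10100100 right by 6 (8-bit) = 0b10010010 = 146

146


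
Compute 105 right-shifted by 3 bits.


0b1101001 >> 3 = 0b1101 = 13

13


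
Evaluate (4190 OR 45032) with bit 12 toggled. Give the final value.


Step 1: 4190 | 45032 = 49150
Step 2: 49150 ^ (1 << 12) = 49150 ^ 4096 = 45054

45054


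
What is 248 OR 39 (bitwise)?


0b11111000 | 0b100111 = 0b11111111 = 255

255


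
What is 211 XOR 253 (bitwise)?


0b11010011 ^ 0b11111101 = 0b101110 = 46

46


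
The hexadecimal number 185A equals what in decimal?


185A hex = 6234 decimal

6234


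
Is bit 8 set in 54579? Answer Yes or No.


0b1101010100110011, bit 8 = 1. Yes

Yes


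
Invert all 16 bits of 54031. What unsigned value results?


54031 ^ 65535 = 11504

11504


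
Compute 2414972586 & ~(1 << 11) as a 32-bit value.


2414972586 & ~(1 << 11) = 2414970538

2414970538


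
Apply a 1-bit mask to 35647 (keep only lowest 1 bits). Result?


35647 & 1 = 1

1


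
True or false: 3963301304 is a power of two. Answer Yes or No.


0b11101100001110110010110110111000. Multiple bits set => No

No


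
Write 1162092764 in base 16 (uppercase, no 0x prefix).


1162092764 = 454420DC hex

454420DC


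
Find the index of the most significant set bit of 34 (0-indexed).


0b100010. Highest set bit at position 5

5


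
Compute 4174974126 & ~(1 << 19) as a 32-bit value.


4174974126 & ~(1 << 19) = 4174449838

4174449838


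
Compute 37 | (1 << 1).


37 | (1 << 1) = 37 | 2 = 39

39


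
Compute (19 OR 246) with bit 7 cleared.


Step 1: 19 | 246 = 247
Step 2: 247 & ~(1 << 7) = 119

119


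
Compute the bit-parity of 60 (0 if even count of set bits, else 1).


0b111100 has 4 ones => parity 0

0


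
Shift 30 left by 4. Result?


0b11110 << 4 = 0b111100000 = 480

480


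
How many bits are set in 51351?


0b1100100010010111 has 8 set bits

8


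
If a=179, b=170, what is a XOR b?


179 ^ 170 = 25

25


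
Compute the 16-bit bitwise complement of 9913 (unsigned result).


~0b10011010111001 = 0b1101100101000110 = 55622 (16-bit unsigned)

55622


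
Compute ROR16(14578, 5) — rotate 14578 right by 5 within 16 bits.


Rotate 0b11100011110010 right by 5 (16-bit) = 0b1001000111000111 = 37319

37319


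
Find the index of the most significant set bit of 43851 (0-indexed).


0b1010101101001011. Highest set bit at position 15

15


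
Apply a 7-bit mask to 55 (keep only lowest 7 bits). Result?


55 & 127 = 55

55


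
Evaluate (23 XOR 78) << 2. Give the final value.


Step 1: 23 ^ 78 = 89
Step 2: 89 << 2 = 356

356


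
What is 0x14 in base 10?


14 hex = 20 decimal

20


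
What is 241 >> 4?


0b11110001 >> 4 = 0b1111 = 15

15


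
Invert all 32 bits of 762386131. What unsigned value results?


762386131 ^ 4294967295 = 3532581164

3532581164


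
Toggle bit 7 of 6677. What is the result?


6677 ^ (1 << 7) = 6677 ^ 128 = 6805

6805


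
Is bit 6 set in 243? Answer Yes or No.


0b11110011, bit 6 = 1. Yes

Yes


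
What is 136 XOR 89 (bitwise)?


0b10001000 ^ 0b1011001 = 0b11010001 = 209

209


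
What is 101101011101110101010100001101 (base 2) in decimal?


101101011101110101010100001101 in decimal = 762795277

762795277


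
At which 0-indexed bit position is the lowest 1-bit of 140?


0b10001100. Lowest set bit at position 2

2


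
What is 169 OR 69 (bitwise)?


0b10101001 | 0b1000101 = 0b11101101 = 237

237


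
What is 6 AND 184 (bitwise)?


0b110 & 0b10111000 = 0b0 = 0

0


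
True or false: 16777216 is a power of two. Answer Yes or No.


0b1000000000000000000000000. Only one bit set => Yes

Yes


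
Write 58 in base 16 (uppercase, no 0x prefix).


58 = 3A hex

3A


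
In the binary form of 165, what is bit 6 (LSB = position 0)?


0b10100101, position 6 = 0

0


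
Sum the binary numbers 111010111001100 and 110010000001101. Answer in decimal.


111010111001100 + 110010000001101 = 1101100111011001 = 55769

55769


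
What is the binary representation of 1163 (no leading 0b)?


1163 = 10010001011 in binary

10010001011


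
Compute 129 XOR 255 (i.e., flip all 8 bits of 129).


129 ^ 255 = 126

126


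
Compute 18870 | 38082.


0b100100110110110 | 0b1001010011000010 = 0b1101110111110110 = 56822

56822
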